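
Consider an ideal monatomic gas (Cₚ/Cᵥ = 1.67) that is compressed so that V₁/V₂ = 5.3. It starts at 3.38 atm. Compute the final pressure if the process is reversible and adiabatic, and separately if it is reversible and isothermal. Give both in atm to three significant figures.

adiabatic: 54.8 atm; isothermal: 17.9 atm

Isothermal: P₂ = P₁(V₁/V₂) = 3.38×5.3 = 17.91 atm.
Adiabatic: P₂ = P₁(V₁/V₂)^γ = 3.38×5.3^(1.67) = 54.76 atm.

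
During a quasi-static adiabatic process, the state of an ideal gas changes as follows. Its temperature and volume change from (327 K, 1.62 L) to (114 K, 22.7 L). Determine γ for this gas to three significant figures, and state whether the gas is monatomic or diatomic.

γ ≈ 1.40; diatomic

TV^(γ−1) = const ⇒ γ − 1 = ln(T₂/T₁) / ln(V₁/V₂).
γ = 1 + ln(114/327) / ln(1.62/22.7) = 1.399.
γ ≈ 1.40 is close to 7/5, so the gas is diatomic.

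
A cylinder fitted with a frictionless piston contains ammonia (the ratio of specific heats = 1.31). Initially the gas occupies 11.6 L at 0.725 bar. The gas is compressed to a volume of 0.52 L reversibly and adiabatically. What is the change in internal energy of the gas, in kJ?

P₂ = P₁(V₁/V₂)^γ = 0.725×(11.6/0.52)^(1.31) = 42.35 bar.
For a reversible adiabat, W_by_gas = (P₁V₁ − P₂V₂)/(γ−1).
W_by = (72500×0.0116 − 4.235×10^6×0.00052) / (0.31) = -4390 J.
Q = 0 ⇒ ΔU = −W_by = 4390 J.

ΔU ≈ 4.39 kJ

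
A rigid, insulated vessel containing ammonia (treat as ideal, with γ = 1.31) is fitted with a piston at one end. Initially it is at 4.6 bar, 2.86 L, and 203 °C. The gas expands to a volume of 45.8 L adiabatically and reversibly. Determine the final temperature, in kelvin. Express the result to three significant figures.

T₂ ≈ 202 K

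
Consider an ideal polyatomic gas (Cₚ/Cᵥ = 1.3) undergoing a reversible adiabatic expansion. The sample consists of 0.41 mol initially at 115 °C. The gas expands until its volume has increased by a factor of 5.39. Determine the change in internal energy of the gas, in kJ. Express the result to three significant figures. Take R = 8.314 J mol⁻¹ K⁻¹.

ΔU ≈ -1.75 kJ

Adiabatic: T₁V₁^(γ−1) = T₂V₂^(γ−1) ⇒ T₂ = T₁ (V₁/V₂)^(γ−1).
T₁ = 115 °C = 388.1 K.
T₂ = 388.1 × (1/5.39)^(0.3) = 234.2 K.
Q = 0, so ΔU = W_on_gas = nCᵥΔT with Cᵥ = R/(γ−1) = 27.71 J/(mol·K).
ΔU = 0.41 × 27.71 × (234.2 − 388.1) = -1750 J.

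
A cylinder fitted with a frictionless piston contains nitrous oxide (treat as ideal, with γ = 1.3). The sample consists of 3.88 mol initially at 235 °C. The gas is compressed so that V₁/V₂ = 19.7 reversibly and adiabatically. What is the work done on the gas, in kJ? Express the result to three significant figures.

W ≈ 79.0 kJ

For a reversible adiabat TV^(γ−1) is constant, so T₂ = T₁ (V₁/V₂)^(γ−1).
T₁ = 235 °C = 508.1 K.
T₂ = 508.1 × 19.7^(0.3) = 1243 K.
Q = 0, so ΔU = W_on_gas = nCᵥΔT with Cᵥ = R/(γ−1) = 27.71 J/(mol·K).
ΔU = 3.88 × 27.71 × (1243 − 508.1) = 78970 J.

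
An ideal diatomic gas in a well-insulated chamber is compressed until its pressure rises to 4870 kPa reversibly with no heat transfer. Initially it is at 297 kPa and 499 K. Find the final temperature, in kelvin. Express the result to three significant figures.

Along an adiabat T P^((1−γ)/γ) is constant, so T₂ = T₁ (P₂/P₁)^((γ−1)/γ).
For a diatomic ideal gas γ = 7/5, so (γ−1)/γ = 2/7.
T₂ = 499 × (4870/297)^(2/7) = 1110 K.

T₂ ≈ 1110 K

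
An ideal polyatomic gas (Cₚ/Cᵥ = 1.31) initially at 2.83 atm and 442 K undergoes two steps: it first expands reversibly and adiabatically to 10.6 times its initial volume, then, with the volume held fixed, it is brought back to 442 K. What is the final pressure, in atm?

Adiabatic step (PV^γ = const): P₂ = 2.83×(1/10.6)^(1.31) = 0.1284 atm; T₂ = 442×(1/10.6)^(0.31) = 212.6 K.
Isochoric: P₃ = P₂(T₃/T₂) = 0.1284 × (442/212.6) = 0.267 atm.

P₃ ≈ 0.267 atm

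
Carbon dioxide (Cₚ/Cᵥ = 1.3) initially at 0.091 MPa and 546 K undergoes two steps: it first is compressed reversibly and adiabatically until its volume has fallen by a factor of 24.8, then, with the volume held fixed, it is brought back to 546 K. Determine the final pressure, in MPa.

P₃ ≈ 2.26 MPa

Adiabatic step (PV^γ = const): P₂ = 0.091×24.8^(1.3) = 5.913 MPa; T₂ = 546×24.8^(0.3) = 1431 K.
Isochoric: P₃ = P₂(T₃/T₂) = 5.913 × (546/1431) = 2.257 MPa.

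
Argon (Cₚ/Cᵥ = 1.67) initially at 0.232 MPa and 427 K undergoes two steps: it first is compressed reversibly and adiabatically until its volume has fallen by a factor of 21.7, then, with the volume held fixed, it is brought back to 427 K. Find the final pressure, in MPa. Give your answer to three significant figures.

P₃ ≈ 5.03 MPa

Adiabatic step (PV^γ = const): P₂ = 0.232×21.7^(1.67) = 39.57 MPa; T₂ = 427×21.7^(0.67) = 3356 K.
Isochoric: P₃ = P₂(T₃/T₂) = 39.57 × (427/3356) = 5.034 MPa.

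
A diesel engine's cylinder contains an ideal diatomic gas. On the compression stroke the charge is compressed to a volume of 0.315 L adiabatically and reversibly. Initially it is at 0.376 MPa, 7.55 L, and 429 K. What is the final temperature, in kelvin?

T₂ ≈ 1530 K

For a reversible adiabat TV^(γ−1) is constant, so T₂ = T₁ (V₁/V₂)^(γ−1).
γ = 7/5 for a diatomic ideal gas.
T₂ = 429 × (7.55/0.315)^(2/5) = 1529 K.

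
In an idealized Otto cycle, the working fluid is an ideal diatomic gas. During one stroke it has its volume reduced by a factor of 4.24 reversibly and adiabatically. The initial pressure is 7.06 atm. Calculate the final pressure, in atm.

P₂ ≈ 53.3 atm

Since PV^γ is constant along a reversible adiabat, P₂ = P₁ (V₁/V₂)^γ.
For a diatomic ideal gas γ = 7/5.
P₂ = 7.06 × 4.24^(7/5) = 53.35 atm.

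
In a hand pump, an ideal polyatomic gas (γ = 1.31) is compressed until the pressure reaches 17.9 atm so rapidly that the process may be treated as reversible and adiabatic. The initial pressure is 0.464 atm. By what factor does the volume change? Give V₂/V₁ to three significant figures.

From PV^γ = const, V₂/V₁ = (P₁/P₂)^(1/γ).
V₂/V₁ = (0.464/17.9)^(0.763) = 0.06153.

V₂/V₁ ≈ 0.0615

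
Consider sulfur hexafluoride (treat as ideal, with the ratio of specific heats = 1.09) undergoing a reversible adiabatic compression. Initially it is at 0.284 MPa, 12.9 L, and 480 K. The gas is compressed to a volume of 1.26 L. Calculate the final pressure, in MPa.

Adiabatic: P₁V₁^γ = P₂V₂^γ ⇒ P₂ = P₁ (V₁/V₂)^γ.
P₂ = 0.284 × (12.9/1.26)^(1.09) = 3.585 MPa.

P₂ ≈ 3.58 MPa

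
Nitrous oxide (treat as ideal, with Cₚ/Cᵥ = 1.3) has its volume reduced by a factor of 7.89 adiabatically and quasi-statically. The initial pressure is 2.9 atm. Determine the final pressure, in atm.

Adiabatic: P₁V₁^γ = P₂V₂^γ ⇒ P₂ = P₁ (V₁/V₂)^γ.
P₂ = 2.9 × 7.89^(1.3) = 42.52 atm.

P₂ ≈ 42.5 atm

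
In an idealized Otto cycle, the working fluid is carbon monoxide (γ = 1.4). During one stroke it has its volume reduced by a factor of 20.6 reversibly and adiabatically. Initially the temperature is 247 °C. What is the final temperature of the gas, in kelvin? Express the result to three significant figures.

T₂ ≈ 1740 K

For a reversible adiabat TV^(γ−1) is constant, so T₂ = T₁ (V₁/V₂)^(γ−1).
T₁ = 247 °C = 520.1 K.
T₂ = 520.1 × 20.6^(0.4) = 1745 K.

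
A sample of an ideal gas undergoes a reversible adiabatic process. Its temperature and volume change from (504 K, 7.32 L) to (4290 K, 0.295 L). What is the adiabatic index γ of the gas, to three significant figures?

TV^(γ−1) = const ⇒ γ − 1 = ln(T₂/T₁) / ln(V₁/V₂).
γ = 1 + ln(4290/504) / ln(7.32/0.295) = 1.667.

γ ≈ 1.67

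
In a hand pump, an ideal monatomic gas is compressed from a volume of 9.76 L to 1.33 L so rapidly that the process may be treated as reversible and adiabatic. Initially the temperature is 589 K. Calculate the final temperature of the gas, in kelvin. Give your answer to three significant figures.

T₂ ≈ 2220 K

Adiabatic: T₁V₁^(γ−1) = T₂V₂^(γ−1) ⇒ T₂ = T₁ (V₁/V₂)^(γ−1).
For a monatomic ideal gas γ = 5/3, so γ−1 = 2/3.
T₂ = 589 × (9.76/1.33)^(2/3) = 2224 K.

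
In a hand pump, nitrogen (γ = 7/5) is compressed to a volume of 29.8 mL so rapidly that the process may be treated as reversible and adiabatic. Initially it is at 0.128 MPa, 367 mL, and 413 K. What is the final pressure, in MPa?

P₂ ≈ 4.30 MPa

Since PV^γ is constant along a reversible adiabat, P₂ = P₁ (V₁/V₂)^γ.
P₂ = 0.128 × (367/29.8)^(7/5) = 4.304 MPa.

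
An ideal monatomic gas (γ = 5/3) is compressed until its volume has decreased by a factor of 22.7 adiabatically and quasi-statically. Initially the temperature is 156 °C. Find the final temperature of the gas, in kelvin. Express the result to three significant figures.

T₂ ≈ 3440 K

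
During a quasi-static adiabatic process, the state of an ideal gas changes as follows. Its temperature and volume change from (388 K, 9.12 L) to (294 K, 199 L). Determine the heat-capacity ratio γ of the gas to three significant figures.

TV^(γ−1) = const ⇒ γ − 1 = ln(T₂/T₁) / ln(V₁/V₂).
γ = 1 + ln(294/388) / ln(9.12/199) = 1.09.

γ ≈ 1.09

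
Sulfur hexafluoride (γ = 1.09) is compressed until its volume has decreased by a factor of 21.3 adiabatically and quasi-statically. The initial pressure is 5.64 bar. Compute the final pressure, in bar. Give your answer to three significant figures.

P₂ ≈ 158 bar

Since PV^γ is constant along a reversible adiabat, P₂ = P₁ (V₁/V₂)^γ.
P₂ = 5.64 × 21.3^(1.09) = 158.2 bar.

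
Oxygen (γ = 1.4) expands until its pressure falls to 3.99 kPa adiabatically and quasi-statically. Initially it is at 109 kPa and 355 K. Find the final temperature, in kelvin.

Adiabatic: T₂/T₁ = (P₂/P₁)^((γ−1)/γ).
T₂ = 355 × (3.99/109)^(0.286) = 138 K.

T₂ ≈ 138 K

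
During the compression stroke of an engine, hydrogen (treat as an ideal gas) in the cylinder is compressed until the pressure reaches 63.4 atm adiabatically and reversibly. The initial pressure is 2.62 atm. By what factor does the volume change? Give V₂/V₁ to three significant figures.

V₂/V₁ ≈ 0.103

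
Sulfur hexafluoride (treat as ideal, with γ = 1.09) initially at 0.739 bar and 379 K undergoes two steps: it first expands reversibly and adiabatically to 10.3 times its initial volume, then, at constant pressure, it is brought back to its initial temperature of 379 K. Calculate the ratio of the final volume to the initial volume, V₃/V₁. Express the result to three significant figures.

V₃/V₁ ≈ 12.7

Adiabatic step: V₂/V₁ = 10.3; T₂ = T₁·(1/10.3)^(0.09) = 307.2 K.
Isobaric step: V₃/V₂ = T₃/T₂ = 379/307.2.
V₃/V₁ = (V₂/V₁)(V₃/V₂) = 10.3 × (379/307.2) = 12.71.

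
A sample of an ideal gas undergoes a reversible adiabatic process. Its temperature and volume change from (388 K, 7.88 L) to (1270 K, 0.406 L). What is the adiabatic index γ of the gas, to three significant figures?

γ ≈ 1.40

TV^(γ−1) = const ⇒ γ − 1 = ln(T₂/T₁) / ln(V₁/V₂).
γ = 1 + ln(1270/388) / ln(7.88/0.406) = 1.4.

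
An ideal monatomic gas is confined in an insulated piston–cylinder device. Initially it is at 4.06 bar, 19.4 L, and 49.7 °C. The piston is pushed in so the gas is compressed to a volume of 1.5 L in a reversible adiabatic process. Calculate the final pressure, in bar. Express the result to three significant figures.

P₂ ≈ 289 bar

Since PV^γ is constant along a reversible adiabat, P₂ = P₁ (V₁/V₂)^γ.
γ = 5/3 for a monatomic ideal gas.
P₂ = 4.06 × (19.4/1.5)^(5/3) = 289.3 bar.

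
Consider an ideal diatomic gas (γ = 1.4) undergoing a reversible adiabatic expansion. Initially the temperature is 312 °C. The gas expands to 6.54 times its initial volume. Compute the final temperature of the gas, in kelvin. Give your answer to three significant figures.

T₂ ≈ 276 K

For a reversible adiabat TV^(γ−1) is constant, so T₂ = T₁ (V₁/V₂)^(γ−1).
T₁ = 312 °C = 585.1 K.
T₂ = 585.1 × (1/6.54)^(0.4) = 276.1 K.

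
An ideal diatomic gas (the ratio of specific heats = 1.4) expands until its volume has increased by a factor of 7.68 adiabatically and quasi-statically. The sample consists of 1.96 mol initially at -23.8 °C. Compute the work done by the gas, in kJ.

W ≈ 5.66 kJ

For a reversible adiabat TV^(γ−1) is constant, so T₂ = T₁ (V₁/V₂)^(γ−1).
T₁ = -23.8 °C = 249.3 K.
T₂ = 249.3 × (1/7.68)^(0.4) = 110.3 K.
Q = 0, so ΔU = W_on_gas = nCᵥΔT with Cᵥ = R/(γ−1) = 20.79 J/(mol·K).
ΔU = 1.96 × 20.79 × (110.3 − 249.3) = -5664 J.
Work done by the gas = −ΔU = 5664 J.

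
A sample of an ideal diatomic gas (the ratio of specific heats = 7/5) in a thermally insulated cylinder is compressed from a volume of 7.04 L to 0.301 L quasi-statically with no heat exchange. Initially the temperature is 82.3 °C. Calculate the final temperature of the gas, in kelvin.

T₂ ≈ 1250 K

For a reversible adiabat TV^(γ−1) is constant, so T₂ = T₁ (V₁/V₂)^(γ−1).
T₁ = 82.3 °C = 355.4 K.
T₂ = 355.4 × (7.04/0.301)^(2/5) = 1254 K.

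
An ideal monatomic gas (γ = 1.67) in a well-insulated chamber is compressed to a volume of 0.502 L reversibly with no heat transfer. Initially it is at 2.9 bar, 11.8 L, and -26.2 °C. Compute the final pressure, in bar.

P₂ ≈ 565 bar

Since PV^γ is constant along a reversible adiabat, P₂ = P₁ (V₁/V₂)^γ.
P₂ = 2.9 × (11.8/0.502)^(1.67) = 565.3 bar.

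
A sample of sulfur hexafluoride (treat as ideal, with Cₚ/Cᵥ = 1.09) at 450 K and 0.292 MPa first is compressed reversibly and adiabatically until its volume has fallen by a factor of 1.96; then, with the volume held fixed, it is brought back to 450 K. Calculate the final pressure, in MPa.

P₃ ≈ 0.572 MPa

Adiabatic step (PV^γ = const): P₂ = 0.292×1.96^(1.09) = 0.6081 MPa; T₂ = 450×1.96^(0.09) = 478.1 K.
Isochoric: P₃ = P₂(T₃/T₂) = 0.6081 × (450/478.1) = 0.5723 MPa.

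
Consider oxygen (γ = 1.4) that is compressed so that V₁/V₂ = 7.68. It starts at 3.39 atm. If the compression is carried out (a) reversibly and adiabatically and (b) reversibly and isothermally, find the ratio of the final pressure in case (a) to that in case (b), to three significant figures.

Isothermal: P_b = P₁(V₁/V₂) = 3.39×7.68.
Adiabatic: P_a = P₁(V₁/V₂)^γ = 3.39×7.68^(1.4).
P_a/P_b = (V₁/V₂)^(γ−1) = 7.68^(0.4) = 2.26.

P_adiabatic / P_isothermal ≈ 2.26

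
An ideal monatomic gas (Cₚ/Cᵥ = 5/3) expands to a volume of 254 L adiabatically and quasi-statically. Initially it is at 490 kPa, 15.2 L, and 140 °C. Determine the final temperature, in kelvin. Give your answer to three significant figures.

Adiabatic: T₁V₁^(γ−1) = T₂V₂^(γ−1) ⇒ T₂ = T₁ (V₁/V₂)^(γ−1).
T₁ = 140 °C = 413.1 K.
T₂ = 413.1 × (15.2/254)^(2/3) = 63.21 K.

T₂ ≈ 63.2 K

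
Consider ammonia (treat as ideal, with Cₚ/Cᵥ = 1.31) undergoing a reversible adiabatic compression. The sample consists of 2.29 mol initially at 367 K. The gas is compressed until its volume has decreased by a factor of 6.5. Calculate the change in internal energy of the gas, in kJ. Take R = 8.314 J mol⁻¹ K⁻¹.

ΔU ≈ 17.7 kJ

For a reversible adiabat TV^(γ−1) is constant, so T₂ = T₁ (V₁/V₂)^(γ−1).
T₂ = 367 × 6.5^(0.31) = 655.6 K.
Q = 0, so ΔU = W_on_gas = nCᵥΔT with Cᵥ = R/(γ−1) = 26.82 J/(mol·K).
ΔU = 2.29 × 26.82 × (655.6 − 367) = 17730 J.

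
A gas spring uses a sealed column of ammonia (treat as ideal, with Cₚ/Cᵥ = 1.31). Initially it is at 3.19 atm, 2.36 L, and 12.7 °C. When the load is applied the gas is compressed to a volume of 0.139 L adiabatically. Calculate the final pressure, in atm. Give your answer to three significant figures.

Adiabatic: P₁V₁^γ = P₂V₂^γ ⇒ P₂ = P₁ (V₁/V₂)^γ.
P₂ = 3.19 × (2.36/0.139)^(1.31) = 130.3 atm.

P₂ ≈ 130 atm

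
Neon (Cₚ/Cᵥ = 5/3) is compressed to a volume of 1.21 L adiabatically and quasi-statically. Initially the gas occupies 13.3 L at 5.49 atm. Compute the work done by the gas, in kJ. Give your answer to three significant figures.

P₂ = P₁(V₁/V₂)^γ = 5.49×(13.3/1.21)^(5/3) = 298.3 atm.
For a reversible adiabat, W_by_gas = (P₁V₁ − P₂V₂)/(γ−1).
W_by = (556300×0.0133 − 3.023×10^7×0.00121) / (2/3) = -43760 J.

W ≈ -43.8 kJ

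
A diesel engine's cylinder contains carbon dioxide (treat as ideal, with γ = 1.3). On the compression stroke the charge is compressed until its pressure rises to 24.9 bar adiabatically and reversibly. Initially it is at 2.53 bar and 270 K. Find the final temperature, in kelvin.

Adiabatic: T₂/T₁ = (P₂/P₁)^((γ−1)/γ).
T₂ = 270 × (24.9/2.53)^(0.231) = 457.7 K.

T₂ ≈ 458 K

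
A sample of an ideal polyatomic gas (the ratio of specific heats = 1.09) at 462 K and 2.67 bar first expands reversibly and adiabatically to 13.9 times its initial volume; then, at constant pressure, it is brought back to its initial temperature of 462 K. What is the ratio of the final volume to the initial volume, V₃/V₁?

V₃/V₁ ≈ 17.6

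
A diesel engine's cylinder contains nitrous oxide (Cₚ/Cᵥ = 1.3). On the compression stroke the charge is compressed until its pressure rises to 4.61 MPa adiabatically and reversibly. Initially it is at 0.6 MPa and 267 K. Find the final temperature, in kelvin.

T₂ ≈ 427 K

Along an adiabat T P^((1−γ)/γ) is constant, so T₂ = T₁ (P₂/P₁)^((γ−1)/γ).
T₂ = 267 × (4.61/0.6)^(0.231) = 427.4 K.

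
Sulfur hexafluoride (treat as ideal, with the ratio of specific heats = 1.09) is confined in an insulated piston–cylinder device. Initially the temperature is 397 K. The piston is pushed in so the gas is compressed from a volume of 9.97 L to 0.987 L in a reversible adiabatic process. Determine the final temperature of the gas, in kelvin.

T₂ ≈ 489 K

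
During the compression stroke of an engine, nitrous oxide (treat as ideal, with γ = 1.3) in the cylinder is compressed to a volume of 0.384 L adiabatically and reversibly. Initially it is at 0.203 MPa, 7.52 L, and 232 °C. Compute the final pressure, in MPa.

P₂ ≈ 9.70 MPa

Adiabatic: P₁V₁^γ = P₂V₂^γ ⇒ P₂ = P₁ (V₁/V₂)^γ.
P₂ = 0.203 × (7.52/0.384)^(1.3) = 9.704 MPa.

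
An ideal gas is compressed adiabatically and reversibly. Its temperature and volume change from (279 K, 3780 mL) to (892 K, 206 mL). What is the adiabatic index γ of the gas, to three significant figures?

TV^(γ−1) = const ⇒ γ − 1 = ln(T₂/T₁) / ln(V₁/V₂).
γ = 1 + ln(892/279) / ln(3780/206) = 1.399.

γ ≈ 1.40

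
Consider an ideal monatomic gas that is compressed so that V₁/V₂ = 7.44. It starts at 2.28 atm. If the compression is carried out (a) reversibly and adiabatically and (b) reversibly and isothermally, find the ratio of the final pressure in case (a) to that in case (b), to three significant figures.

P_adiabatic / P_isothermal ≈ 3.81

For a monatomic ideal gas γ = 5/3.
Isothermal: P_b = P₁(V₁/V₂) = 2.28×7.44.
Adiabatic: P_a = P₁(V₁/V₂)^γ = 2.28×7.44^(5/3).
P_a/P_b = (V₁/V₂)^(γ−1) = 7.44^(2/3) = 3.811.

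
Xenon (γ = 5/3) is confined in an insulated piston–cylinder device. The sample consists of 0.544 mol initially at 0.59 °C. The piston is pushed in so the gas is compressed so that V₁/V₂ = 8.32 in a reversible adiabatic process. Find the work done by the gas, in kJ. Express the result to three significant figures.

W ≈ -5.77 kJ

Adiabatic: T₁V₁^(γ−1) = T₂V₂^(γ−1) ⇒ T₂ = T₁ (V₁/V₂)^(γ−1).
T₁ = 0.59 °C = 273.7 K.
T₂ = 273.7 × 8.32^(2/3) = 1124 K.
Q = 0, so ΔU = W_on_gas = nCᵥΔT with Cᵥ = R/(γ−1) = 12.47 J/(mol·K).
ΔU = 0.544 × 12.47 × (1124 − 273.7) = 5768 J.
Work done by the gas = −ΔU = -5768 J.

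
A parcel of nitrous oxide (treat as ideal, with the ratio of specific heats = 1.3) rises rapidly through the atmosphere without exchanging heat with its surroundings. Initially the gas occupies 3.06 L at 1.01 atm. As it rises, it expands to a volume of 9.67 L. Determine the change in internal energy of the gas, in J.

ΔU ≈ -305 J

P₂ = P₁(V₁/V₂)^γ = 1.01×(3.06/9.67)^(1.3) = 0.2263 atm.
For a reversible adiabat, W_by_gas = (P₁V₁ − P₂V₂)/(γ−1).
W_by = (102300×0.00306 − 22930×0.00967) / (0.3) = 304.7 J.
Q = 0 ⇒ ΔU = −W_by = -304.7 J.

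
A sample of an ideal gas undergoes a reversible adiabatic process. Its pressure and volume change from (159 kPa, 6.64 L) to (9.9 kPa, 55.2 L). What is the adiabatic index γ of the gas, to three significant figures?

γ ≈ 1.31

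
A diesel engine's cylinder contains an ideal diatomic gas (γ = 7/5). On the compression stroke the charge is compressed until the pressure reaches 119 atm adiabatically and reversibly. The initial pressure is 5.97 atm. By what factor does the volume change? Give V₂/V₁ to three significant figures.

V₂/V₁ ≈ 0.118

From PV^γ = const, V₂/V₁ = (P₁/P₂)^(1/γ).
V₂/V₁ = (5.97/119)^(5/7) = 0.118.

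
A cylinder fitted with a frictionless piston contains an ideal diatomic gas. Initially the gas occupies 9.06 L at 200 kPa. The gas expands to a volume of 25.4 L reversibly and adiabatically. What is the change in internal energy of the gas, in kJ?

ΔU ≈ -1.53 kJ

γ = 7/5 for a diatomic ideal gas.
P₂ = P₁(V₁/V₂)^γ = 200×(9.06/25.4)^(7/5) = 47.23 kPa.
For a reversible adiabat, W_by_gas = (P₁V₁ − P₂V₂)/(γ−1).
W_by = (200000×0.00906 − 47230×0.0254) / (2/5) = 1531 J.
Q = 0 ⇒ ΔU = −W_by = -1531 J.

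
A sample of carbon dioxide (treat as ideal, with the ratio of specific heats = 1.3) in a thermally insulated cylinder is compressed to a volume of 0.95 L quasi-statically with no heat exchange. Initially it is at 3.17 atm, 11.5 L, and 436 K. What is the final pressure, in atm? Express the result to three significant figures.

P₂ ≈ 81.1 atm

Adiabatic: P₁V₁^γ = P₂V₂^γ ⇒ P₂ = P₁ (V₁/V₂)^γ.
P₂ = 3.17 × (11.5/0.95)^(1.3) = 81.08 atm.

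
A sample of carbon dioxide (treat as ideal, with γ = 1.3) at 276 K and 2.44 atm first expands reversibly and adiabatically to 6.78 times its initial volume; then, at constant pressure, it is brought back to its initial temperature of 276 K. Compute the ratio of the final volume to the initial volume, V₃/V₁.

Adiabatic step: V₂/V₁ = 6.78; T₂ = T₁·(1/6.78)^(0.3) = 155.4 K.
Isobaric step: V₃/V₂ = T₃/T₂ = 276/155.4.
V₃/V₁ = (V₂/V₁)(V₃/V₂) = 6.78 × (276/155.4) = 12.04.

V₃/V₁ ≈ 12.0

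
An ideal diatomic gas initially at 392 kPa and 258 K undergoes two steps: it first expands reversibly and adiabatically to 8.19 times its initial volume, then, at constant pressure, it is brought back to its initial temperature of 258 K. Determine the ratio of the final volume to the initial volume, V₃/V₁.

V₃/V₁ ≈ 19.0

For a diatomic ideal gas γ = 7/5.
Adiabatic step: V₂/V₁ = 8.19; T₂ = T₁·(1/8.19)^(2/5) = 111.3 K.
Isobaric step: V₃/V₂ = T₃/T₂ = 258/111.3.
V₃/V₁ = (V₂/V₁)(V₃/V₂) = 8.19 × (258/111.3) = 18.99.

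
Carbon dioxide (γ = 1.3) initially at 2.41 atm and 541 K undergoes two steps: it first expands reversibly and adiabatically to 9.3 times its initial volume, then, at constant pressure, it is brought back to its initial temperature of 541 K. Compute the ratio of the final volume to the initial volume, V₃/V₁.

V₃/V₁ ≈ 18.2

Adiabatic step: V₂/V₁ = 9.3; T₂ = T₁·(1/9.3)^(0.3) = 277.1 K.
Isobaric step: V₃/V₂ = T₃/T₂ = 541/277.1.
V₃/V₁ = (V₂/V₁)(V₃/V₂) = 9.3 × (541/277.1) = 18.16.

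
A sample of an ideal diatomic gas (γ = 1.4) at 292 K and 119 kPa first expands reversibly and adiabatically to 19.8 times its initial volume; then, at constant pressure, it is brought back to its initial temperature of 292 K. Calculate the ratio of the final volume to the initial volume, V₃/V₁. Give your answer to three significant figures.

Adiabatic step: V₂/V₁ = 19.8; T₂ = T₁·(1/19.8)^(0.4) = 88.45 K.
Isobaric step: V₃/V₂ = T₃/T₂ = 292/88.45.
V₃/V₁ = (V₂/V₁)(V₃/V₂) = 19.8 × (292/88.45) = 65.36.

V₃/V₁ ≈ 65.4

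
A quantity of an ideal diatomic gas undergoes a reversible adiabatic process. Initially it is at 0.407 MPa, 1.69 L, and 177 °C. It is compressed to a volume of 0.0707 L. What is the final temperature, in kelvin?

T₂ ≈ 1600 K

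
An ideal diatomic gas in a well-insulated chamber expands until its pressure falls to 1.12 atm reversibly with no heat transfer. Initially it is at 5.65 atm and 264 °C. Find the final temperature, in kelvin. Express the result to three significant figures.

Along an adiabat T P^((1−γ)/γ) is constant, so T₂ = T₁ (P₂/P₁)^((γ−1)/γ).
For a diatomic ideal gas γ = 7/5, so (γ−1)/γ = 2/7.
T₁ = 264 °C = 537.1 K.
T₂ = 537.1 × (1.12/5.65)^(2/7) = 338.3 K.

T₂ ≈ 338 K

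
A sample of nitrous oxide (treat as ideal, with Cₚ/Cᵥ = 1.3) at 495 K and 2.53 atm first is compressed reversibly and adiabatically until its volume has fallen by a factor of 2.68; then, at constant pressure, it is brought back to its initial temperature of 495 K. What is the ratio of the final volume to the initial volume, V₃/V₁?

V₃/V₁ ≈ 0.278

Adiabatic step: V₂/V₁ = 0.3731; T₂ = T₁·2.68^(0.3) = 665.3 K.
Isobaric step: V₃/V₂ = T₃/T₂ = 495/665.3.
V₃/V₁ = (V₂/V₁)(V₃/V₂) = 0.3731 × (495/665.3) = 0.2776.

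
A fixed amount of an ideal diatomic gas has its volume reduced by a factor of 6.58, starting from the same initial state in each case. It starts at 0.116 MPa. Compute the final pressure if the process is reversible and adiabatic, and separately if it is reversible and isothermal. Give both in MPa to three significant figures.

adiabatic: 1.62 MPa; isothermal: 0.763 MPa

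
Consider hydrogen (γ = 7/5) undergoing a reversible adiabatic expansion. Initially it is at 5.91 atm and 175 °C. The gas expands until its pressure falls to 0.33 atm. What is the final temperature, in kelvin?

Along an adiabat T P^((1−γ)/γ) is constant, so T₂ = T₁ (P₂/P₁)^((γ−1)/γ).
T₁ = 175 °C = 448.1 K.
T₂ = 448.1 × (0.33/5.91)^(2/7) = 196.5 K.

T₂ ≈ 197 K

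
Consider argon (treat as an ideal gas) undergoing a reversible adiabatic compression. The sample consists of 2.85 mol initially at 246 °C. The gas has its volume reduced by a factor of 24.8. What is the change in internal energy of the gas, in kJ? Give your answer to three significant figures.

For a reversible adiabat TV^(γ−1) is constant, so T₂ = T₁ (V₁/V₂)^(γ−1).
γ = 5/3 for a monatomic ideal gas, so γ−1 = 2/3.
T₁ = 246 °C = 519.1 K.
T₂ = 519.1 × 24.8^(2/3) = 4415 K.
Q = 0, so ΔU = W_on_gas = nCᵥΔT with Cᵥ = R/(γ−1) = 12.47 J/(mol·K).
ΔU = 2.85 × 12.47 × (4415 − 519.1) = 138500 J.

ΔU ≈ 138 kJ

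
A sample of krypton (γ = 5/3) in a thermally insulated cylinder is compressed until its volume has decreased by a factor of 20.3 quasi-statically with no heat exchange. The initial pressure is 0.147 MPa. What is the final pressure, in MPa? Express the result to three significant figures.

P₂ ≈ 22.2 MPa

Since PV^γ is constant along a reversible adiabat, P₂ = P₁ (V₁/V₂)^γ.
P₂ = 0.147 × 20.3^(5/3) = 22.21 MPa.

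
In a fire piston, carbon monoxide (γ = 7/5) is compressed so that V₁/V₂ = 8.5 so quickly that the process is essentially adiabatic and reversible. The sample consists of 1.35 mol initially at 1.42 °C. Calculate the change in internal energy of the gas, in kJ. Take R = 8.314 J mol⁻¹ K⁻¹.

For a reversible adiabat TV^(γ−1) is constant, so T₂ = T₁ (V₁/V₂)^(γ−1).
T₁ = 1.42 °C = 274.6 K.
T₂ = 274.6 × 8.5^(2/5) = 646.3 K.
Q = 0, so ΔU = W_on_gas = nCᵥΔT with Cᵥ = R/(γ−1) = 20.79 J/(mol·K).
ΔU = 1.35 × 20.79 × (646.3 − 274.6) = 10430 J.

ΔU ≈ 10.4 kJ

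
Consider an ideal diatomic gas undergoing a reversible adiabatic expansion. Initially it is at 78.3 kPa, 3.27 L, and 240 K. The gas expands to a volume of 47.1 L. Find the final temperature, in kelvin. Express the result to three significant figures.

Adiabatic: T₁V₁^(γ−1) = T₂V₂^(γ−1) ⇒ T₂ = T₁ (V₁/V₂)^(γ−1).
γ = 7/5 for a diatomic ideal gas.
T₂ = 240 × (3.27/47.1)^(2/5) = 82.57 K.

T₂ ≈ 82.6 K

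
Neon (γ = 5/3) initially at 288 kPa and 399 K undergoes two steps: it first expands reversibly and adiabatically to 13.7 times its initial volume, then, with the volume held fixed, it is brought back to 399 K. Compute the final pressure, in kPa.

Adiabatic step (PV^γ = const): P₂ = 288×(1/13.7)^(5/3) = 3.672 kPa; T₂ = 399×(1/13.7)^(2/3) = 69.69 K.
Isochoric: P₃ = P₂(T₃/T₂) = 3.672 × (399/69.69) = 21.02 kPa.

P₃ ≈ 21.0 kPa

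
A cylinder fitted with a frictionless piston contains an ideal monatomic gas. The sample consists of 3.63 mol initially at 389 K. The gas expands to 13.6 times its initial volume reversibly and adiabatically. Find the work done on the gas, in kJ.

Adiabatic: T₁V₁^(γ−1) = T₂V₂^(γ−1) ⇒ T₂ = T₁ (V₁/V₂)^(γ−1).
γ = 5/3 for a monatomic ideal gas, so γ−1 = 2/3.
T₂ = 389 × (1/13.6)^(2/3) = 68.27 K.
Q = 0, so ΔU = W_on_gas = nCᵥΔT with Cᵥ = R/(γ−1) = 12.47 J/(mol·K).
ΔU = 3.63 × 12.47 × (68.27 − 389) = -14520 J.

W ≈ -14.5 kJ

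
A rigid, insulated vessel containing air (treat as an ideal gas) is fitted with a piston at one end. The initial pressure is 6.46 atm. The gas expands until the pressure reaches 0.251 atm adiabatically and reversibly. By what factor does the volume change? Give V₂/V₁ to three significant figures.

V₂/V₁ ≈ 10.2

From PV^γ = const, V₂/V₁ = (P₁/P₂)^(1/γ).
For a diatomic ideal gas γ = 7/5.
V₂/V₁ = (6.46/0.251)^(5/7) = 10.18.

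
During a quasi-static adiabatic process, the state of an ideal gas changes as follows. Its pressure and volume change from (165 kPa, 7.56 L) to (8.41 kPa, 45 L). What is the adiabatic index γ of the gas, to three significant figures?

γ ≈ 1.67

PV^γ = const ⇒ γ = ln(P₂/P₁) / ln(V₁/V₂).
γ = ln(8.41/165) / ln(7.56/45) = 1.669.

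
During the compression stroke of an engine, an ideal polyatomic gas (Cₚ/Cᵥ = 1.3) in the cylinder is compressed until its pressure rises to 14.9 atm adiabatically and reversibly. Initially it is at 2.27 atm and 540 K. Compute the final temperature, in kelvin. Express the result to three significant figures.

Adiabatic: T₂/T₁ = (P₂/P₁)^((γ−1)/γ).
T₂ = 540 × (14.9/2.27)^(0.231) = 833.6 K.

T₂ ≈ 834 K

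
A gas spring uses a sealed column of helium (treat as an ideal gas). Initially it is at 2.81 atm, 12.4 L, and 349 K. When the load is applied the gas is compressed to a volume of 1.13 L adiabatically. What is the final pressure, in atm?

P₂ ≈ 152 atm

Since PV^γ is constant along a reversible adiabat, P₂ = P₁ (V₁/V₂)^γ.
γ = 5/3 for a monatomic ideal gas.
P₂ = 2.81 × (12.4/1.13)^(5/3) = 152.3 atm.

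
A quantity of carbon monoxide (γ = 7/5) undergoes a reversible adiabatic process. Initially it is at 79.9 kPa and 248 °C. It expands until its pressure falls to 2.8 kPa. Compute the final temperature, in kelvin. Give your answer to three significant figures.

T₂ ≈ 200 K

Along an adiabat T P^((1−γ)/γ) is constant, so T₂ = T₁ (P₂/P₁)^((γ−1)/γ).
T₁ = 248 °C = 521.1 K.
T₂ = 521.1 × (2.8/79.9)^(2/7) = 200 K.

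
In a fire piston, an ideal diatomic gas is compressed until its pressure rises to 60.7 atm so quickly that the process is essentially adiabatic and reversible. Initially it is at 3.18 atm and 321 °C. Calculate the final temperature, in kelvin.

Along an adiabat T P^((1−γ)/γ) is constant, so T₂ = T₁ (P₂/P₁)^((γ−1)/γ).
For a diatomic ideal gas γ = 7/5, so (γ−1)/γ = 2/7.
T₁ = 321 °C = 594.1 K.
T₂ = 594.1 × (60.7/3.18)^(2/7) = 1380 K.

T₂ ≈ 1380 K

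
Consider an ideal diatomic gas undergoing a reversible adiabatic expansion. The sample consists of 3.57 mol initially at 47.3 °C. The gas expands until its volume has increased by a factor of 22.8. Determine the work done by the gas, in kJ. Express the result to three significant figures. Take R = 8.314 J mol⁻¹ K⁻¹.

W ≈ 17.0 kJ

Adiabatic: T₁V₁^(γ−1) = T₂V₂^(γ−1) ⇒ T₂ = T₁ (V₁/V₂)^(γ−1).
γ = 7/5 for a diatomic ideal gas, so γ−1 = 2/5.
T₁ = 47.3 °C = 320.4 K.
T₂ = 320.4 × (1/22.8)^(2/5) = 91.75 K.
Q = 0, so ΔU = W_on_gas = nCᵥΔT with Cᵥ = R/(γ−1) = 20.79 J/(mol·K).
ΔU = 3.57 × 20.79 × (91.75 − 320.4) = -16970 J.
Work done by the gas = −ΔU = 16970 J.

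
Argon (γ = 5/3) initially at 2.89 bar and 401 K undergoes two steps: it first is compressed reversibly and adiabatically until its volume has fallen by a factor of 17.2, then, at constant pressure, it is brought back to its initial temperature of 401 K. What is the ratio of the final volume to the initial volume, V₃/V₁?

Adiabatic step: V₂/V₁ = 0.05814; T₂ = T₁·17.2^(2/3) = 2672 K.
Isobaric step: V₃/V₂ = T₃/T₂ = 401/2672.
V₃/V₁ = (V₂/V₁)(V₃/V₂) = 0.05814 × (401/2672) = 0.008725.

V₃/V₁ ≈ 0.00873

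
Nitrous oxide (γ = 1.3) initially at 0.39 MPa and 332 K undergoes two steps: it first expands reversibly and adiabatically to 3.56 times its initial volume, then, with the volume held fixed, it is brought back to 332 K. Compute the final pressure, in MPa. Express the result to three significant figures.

Adiabatic step (PV^γ = const): P₂ = 0.39×(1/3.56)^(1.3) = 0.07485 MPa; T₂ = 332×(1/3.56)^(0.3) = 226.8 K.
Isochoric: P₃ = P₂(T₃/T₂) = 0.07485 × (332/226.8) = 0.1096 MPa.

P₃ ≈ 0.110 MPa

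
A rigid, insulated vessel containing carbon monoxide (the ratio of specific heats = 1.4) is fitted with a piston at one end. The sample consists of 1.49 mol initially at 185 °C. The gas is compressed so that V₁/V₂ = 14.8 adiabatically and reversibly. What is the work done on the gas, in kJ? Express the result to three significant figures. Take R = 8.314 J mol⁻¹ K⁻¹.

Adiabatic: T₁V₁^(γ−1) = T₂V₂^(γ−1) ⇒ T₂ = T₁ (V₁/V₂)^(γ−1).
T₁ = 185 °C = 458.1 K.
T₂ = 458.1 × 14.8^(0.4) = 1346 K.
Q = 0, so ΔU = W_on_gas = nCᵥΔT with Cᵥ = R/(γ−1) = 20.79 J/(mol·K).
ΔU = 1.49 × 20.79 × (1346 − 458.1) = 27500 J.

W ≈ 27.5 kJ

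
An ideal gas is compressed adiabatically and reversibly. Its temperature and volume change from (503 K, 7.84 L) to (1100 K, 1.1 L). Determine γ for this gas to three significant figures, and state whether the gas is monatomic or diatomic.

TV^(γ−1) = const ⇒ γ − 1 = ln(T₂/T₁) / ln(V₁/V₂).
γ = 1 + ln(1100/503) / ln(7.84/1.1) = 1.398.
γ ≈ 1.40 is close to 7/5, so the gas is diatomic.

γ ≈ 1.40; diatomic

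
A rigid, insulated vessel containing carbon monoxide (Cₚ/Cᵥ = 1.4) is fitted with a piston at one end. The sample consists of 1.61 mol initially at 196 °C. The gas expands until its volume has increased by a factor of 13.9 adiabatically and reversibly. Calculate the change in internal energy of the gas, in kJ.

ΔU ≈ -10.2 kJ

For a reversible adiabat TV^(γ−1) is constant, so T₂ = T₁ (V₁/V₂)^(γ−1).
T₁ = 196 °C = 469.1 K.
T₂ = 469.1 × (1/13.9)^(0.4) = 163.7 K.
Q = 0, so ΔU = W_on_gas = nCᵥΔT with Cᵥ = R/(γ−1) = 20.79 J/(mol·K).
ΔU = 1.61 × 20.79 × (163.7 − 469.1) = -10220 J.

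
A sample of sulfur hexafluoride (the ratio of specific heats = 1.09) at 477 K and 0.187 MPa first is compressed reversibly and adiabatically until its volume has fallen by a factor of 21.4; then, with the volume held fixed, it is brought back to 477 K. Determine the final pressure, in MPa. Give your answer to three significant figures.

Adiabatic step (PV^γ = const): P₂ = 0.187×21.4^(1.09) = 5.272 MPa; T₂ = 477×21.4^(0.09) = 628.4 K.
Isochoric: P₃ = P₂(T₃/T₂) = 5.272 × (477/628.4) = 4.002 MPa.

P₃ ≈ 4.00 MPa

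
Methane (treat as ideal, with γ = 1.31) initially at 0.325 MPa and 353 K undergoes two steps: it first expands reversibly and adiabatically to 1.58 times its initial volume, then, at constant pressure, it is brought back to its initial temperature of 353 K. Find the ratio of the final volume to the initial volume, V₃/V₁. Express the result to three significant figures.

V₃/V₁ ≈ 1.82

Adiabatic step: V₂/V₁ = 1.58; T₂ = T₁·(1/1.58)^(0.31) = 306.3 K.
Isobaric step: V₃/V₂ = T₃/T₂ = 353/306.3.
V₃/V₁ = (V₂/V₁)(V₃/V₂) = 1.58 × (353/306.3) = 1.821.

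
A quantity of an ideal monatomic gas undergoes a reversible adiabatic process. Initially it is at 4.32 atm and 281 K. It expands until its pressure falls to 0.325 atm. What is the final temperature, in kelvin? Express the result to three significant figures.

T₂ ≈ 99.8 K

Adiabatic: T₂/T₁ = (P₂/P₁)^((γ−1)/γ).
For a monatomic ideal gas γ = 5/3, so (γ−1)/γ = 2/5.
T₂ = 281 × (0.325/4.32)^(2/5) = 99.83 K.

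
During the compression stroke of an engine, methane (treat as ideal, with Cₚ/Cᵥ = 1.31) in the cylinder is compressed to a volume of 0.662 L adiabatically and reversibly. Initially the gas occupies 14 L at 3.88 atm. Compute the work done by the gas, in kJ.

P₂ = P₁(V₁/V₂)^γ = 3.88×(14/0.662)^(1.31) = 211.3 atm.
For a reversible adiabat, W_by_gas = (P₁V₁ − P₂V₂)/(γ−1).
W_by = (393100×0.014 − 2.141×10^7×0.000662) / (0.31) = -27970 J.

W ≈ -28.0 kJ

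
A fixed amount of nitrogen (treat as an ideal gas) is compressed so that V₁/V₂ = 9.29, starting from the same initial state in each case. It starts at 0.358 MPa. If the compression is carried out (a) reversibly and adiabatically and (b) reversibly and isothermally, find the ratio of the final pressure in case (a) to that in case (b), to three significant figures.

For a diatomic ideal gas γ = 7/5.
Isothermal: P_b = P₁(V₁/V₂) = 0.358×9.29.
Adiabatic: P_a = P₁(V₁/V₂)^γ = 0.358×9.29^(7/5).
P_a/P_b = (V₁/V₂)^(γ−1) = 9.29^(2/5) = 2.439.

P_adiabatic / P_isothermal ≈ 2.44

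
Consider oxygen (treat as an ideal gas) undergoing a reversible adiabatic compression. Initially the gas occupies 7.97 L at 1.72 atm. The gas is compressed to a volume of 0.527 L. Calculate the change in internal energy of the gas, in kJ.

γ = 7/5 for a diatomic ideal gas.
P₂ = P₁(V₁/V₂)^γ = 1.72×(7.97/0.527)^(7/5) = 77.1 atm.
For a reversible adiabat, W_by_gas = (P₁V₁ − P₂V₂)/(γ−1).
W_by = (174300×0.00797 − 7.812×10^6×0.000527) / (2/5) = -6820 J.
Q = 0 ⇒ ΔU = −W_by = 6820 J.

ΔU ≈ 6.82 kJ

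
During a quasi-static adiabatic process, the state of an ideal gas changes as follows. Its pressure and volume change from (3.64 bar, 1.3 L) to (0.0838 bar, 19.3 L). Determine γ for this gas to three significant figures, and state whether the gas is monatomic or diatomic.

PV^γ = const ⇒ γ = ln(P₂/P₁) / ln(V₁/V₂).
γ = ln(0.0838/3.64) / ln(1.3/19.3) = 1.398.
γ ≈ 1.40 is close to 7/5, so the gas is diatomic.

γ ≈ 1.40; diatomic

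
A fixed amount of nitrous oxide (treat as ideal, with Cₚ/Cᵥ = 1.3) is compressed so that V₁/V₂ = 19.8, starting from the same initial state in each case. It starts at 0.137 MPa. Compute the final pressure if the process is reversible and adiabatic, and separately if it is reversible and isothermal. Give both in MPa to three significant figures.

adiabatic: 6.64 MPa; isothermal: 2.71 MPa

Isothermal: P₂ = P₁(V₁/V₂) = 0.137×19.8 = 2.713 MPa.
Adiabatic: P₂ = P₁(V₁/V₂)^γ = 0.137×19.8^(1.3) = 6.643 MPa.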